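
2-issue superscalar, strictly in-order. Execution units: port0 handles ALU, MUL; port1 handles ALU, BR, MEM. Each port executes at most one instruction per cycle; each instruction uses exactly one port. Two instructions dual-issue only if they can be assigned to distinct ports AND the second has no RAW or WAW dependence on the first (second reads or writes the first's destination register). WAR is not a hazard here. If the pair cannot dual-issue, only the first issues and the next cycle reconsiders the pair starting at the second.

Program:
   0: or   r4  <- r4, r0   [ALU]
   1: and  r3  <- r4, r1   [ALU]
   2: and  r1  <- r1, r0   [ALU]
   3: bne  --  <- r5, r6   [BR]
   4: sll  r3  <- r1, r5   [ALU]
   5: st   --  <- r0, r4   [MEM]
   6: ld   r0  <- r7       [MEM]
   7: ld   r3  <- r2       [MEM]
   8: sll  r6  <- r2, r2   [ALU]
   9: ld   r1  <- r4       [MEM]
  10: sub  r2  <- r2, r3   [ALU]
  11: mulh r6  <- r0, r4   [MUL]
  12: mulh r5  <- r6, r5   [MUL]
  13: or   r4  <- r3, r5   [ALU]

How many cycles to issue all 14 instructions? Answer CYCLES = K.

[0] i0  or.ALU  -- RAW r4
[1] i1&i2  and.ALU/and.ALU  -- 2-wide
[2] i3&i4  bne.BR/sll.ALU  -- 2-wide
[3] i5  st.MEM  -- no-port MEM/MEM
[4] i6  ld.MEM  -- no-port MEM/MEM
[5] i7&i8  ld.MEM/sll.ALU  -- 2-wide
[6] i9&i10  ld.MEM/sub.ALU  -- 2-wide
[7] i11  mulh.MUL  -- no-port MUL/MUL
[8] i12  mulh.MUL  -- RAW r5
[9] i13  or.ALU  -- tail

CYCLES = 10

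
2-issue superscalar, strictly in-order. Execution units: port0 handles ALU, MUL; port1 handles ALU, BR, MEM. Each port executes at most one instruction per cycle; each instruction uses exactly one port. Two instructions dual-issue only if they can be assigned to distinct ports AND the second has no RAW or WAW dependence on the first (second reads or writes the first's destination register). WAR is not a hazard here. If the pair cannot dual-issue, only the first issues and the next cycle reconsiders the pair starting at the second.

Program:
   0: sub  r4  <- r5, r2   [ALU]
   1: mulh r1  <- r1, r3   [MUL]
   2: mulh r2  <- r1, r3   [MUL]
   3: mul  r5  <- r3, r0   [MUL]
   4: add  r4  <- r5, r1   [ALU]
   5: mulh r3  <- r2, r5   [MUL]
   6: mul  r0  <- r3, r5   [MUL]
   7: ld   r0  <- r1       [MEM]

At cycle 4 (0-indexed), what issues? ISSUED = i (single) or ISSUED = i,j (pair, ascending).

c0: i0+i1 sub.ALU+mulh.MUL  dual
c1: i2 mulh.MUL  no-port MUL/MUL
c2: i3 mul.MUL  RAW r5
c3: i4+i5 add.ALU+mulh.MUL  dual
c4: i6 mul.MUL  WAW r0
c5: i7 ld.MEM  tail

ISSUED = 6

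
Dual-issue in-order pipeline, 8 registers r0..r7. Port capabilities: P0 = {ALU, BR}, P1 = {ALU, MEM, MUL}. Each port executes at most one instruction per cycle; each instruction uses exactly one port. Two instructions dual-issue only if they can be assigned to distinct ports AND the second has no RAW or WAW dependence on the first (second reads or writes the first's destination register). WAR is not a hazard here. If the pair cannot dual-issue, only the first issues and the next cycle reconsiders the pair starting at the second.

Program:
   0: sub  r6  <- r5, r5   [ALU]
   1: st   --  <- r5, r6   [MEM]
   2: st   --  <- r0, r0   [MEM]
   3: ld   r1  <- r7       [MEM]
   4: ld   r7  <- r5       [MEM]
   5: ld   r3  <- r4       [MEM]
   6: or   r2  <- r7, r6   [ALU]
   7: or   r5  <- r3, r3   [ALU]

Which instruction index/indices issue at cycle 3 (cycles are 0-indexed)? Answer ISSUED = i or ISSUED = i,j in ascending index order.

ISSUED = 3

  cy0 -> i0 (sub.ALU) RAW r6
  cy1 -> i1 (st.MEM) no-port MEM/MEM
  cy2 -> i2 (st.MEM) no-port MEM/MEM
  cy3 -> i3 (ld.MEM) no-port MEM/MEM
  cy4 -> i4 (ld.MEM) no-port MEM/MEM
  cy5 -> i5+i6 (ld.MEM;or.ALU) pair
  cy6 -> i7 (or.ALU) tail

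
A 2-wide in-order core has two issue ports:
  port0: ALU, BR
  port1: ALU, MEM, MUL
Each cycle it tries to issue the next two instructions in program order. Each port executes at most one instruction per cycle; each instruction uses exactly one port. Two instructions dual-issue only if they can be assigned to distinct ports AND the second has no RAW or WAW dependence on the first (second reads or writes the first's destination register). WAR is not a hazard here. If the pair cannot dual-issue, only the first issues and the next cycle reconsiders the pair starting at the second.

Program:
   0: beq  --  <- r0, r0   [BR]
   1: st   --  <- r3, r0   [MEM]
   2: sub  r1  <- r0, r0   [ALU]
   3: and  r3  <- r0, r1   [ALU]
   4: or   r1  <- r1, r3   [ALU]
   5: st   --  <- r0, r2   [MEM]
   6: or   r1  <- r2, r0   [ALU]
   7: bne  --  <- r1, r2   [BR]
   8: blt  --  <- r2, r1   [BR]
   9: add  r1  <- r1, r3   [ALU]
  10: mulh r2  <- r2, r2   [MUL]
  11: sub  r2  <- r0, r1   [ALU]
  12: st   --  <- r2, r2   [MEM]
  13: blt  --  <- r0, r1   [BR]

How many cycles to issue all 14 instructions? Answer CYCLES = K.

CYCLES = 10

t=0 i0/i1:beq.BR st.MEM ; pair
t=1 i2:sub.ALU ; RAW r1
t=2 i3:and.ALU ; RAW r3
t=3 i4/i5:or.ALU st.MEM ; pair
t=4 i6:or.ALU ; RAW r1
t=5 i7:bne.BR ; no-port BR/BR
t=6 i8/i9:blt.BR add.ALU ; pair
t=7 i10:mulh.MUL ; WAW r2
t=8 i11:sub.ALU ; RAW r2
t=9 i12/i13:st.MEM blt.BR ; pair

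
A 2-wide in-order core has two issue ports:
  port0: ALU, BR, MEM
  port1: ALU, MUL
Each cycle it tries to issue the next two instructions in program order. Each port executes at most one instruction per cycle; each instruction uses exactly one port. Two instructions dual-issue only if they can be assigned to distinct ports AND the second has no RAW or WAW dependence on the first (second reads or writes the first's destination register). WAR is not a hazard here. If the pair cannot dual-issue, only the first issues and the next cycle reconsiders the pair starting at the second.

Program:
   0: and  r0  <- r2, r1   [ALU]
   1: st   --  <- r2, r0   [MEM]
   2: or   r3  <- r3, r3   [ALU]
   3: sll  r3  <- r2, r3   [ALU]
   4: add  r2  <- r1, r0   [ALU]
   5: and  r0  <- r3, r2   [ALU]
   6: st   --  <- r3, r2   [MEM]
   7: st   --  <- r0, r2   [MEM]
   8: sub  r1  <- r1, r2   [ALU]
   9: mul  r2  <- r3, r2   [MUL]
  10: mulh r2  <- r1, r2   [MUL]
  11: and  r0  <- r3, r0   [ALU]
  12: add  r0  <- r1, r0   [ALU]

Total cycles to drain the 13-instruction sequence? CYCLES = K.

c0: i0 and  RAW r0
c1: i1+i2 st or  dual
c2: i3+i4 sll add  dual
c3: i5+i6 and st  dual
c4: i7+i8 st sub  dual
c5: i9 mul  no-port MUL/MUL
c6: i10+i11 mulh and  dual
c7: i12 add  tail

CYCLES = 8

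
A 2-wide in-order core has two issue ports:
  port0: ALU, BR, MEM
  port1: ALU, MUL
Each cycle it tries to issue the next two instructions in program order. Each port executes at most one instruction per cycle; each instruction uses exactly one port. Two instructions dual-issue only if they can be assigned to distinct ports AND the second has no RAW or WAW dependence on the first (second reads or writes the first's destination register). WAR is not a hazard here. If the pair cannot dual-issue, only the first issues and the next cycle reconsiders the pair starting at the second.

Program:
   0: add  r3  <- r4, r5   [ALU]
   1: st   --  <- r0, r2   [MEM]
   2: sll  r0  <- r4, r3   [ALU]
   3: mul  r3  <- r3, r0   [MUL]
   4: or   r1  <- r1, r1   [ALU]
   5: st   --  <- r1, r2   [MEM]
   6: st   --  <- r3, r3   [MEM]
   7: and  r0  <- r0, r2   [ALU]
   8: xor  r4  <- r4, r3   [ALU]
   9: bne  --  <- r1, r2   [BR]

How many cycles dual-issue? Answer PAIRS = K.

  cy0 -> i0&i1 (add.ALU st.MEM) dual
  cy1 -> i2 (sll.ALU) RAW r0
  cy2 -> i3&i4 (mul.MUL or.ALU) dual
  cy3 -> i5 (st.MEM) no-port MEM/MEM
  cy4 -> i6&i7 (st.MEM and.ALU) dual
  cy5 -> i8&i9 (xor.ALU bne.BR) dual

PAIRS = 4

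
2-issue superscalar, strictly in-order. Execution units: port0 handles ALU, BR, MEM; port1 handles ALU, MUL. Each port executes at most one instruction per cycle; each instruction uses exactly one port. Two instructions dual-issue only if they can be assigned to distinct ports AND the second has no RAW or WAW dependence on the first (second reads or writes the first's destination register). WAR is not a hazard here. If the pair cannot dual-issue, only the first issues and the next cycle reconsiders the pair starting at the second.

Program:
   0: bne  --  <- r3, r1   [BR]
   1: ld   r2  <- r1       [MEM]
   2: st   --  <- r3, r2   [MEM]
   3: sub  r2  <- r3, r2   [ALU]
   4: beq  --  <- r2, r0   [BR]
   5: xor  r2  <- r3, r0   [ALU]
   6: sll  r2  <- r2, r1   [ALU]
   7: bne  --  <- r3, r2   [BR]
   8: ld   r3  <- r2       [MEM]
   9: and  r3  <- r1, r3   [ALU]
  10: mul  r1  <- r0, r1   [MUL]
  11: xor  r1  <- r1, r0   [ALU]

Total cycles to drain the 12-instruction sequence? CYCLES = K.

t=0 i0:bne.BR ; no-port BR/MEM
t=1 i1:ld.MEM ; no-port MEM/MEM
t=2 i2&i3:st.MEM sub.ALU ; pair
t=3 i4&i5:beq.BR xor.ALU ; pair
t=4 i6:sll.ALU ; RAW r2
t=5 i7:bne.BR ; no-port BR/MEM
t=6 i8:ld.MEM ; RAW+WAW r3
t=7 i9&i10:and.ALU mul.MUL ; pair
t=8 i11:xor.ALU ; tail

CYCLES = 9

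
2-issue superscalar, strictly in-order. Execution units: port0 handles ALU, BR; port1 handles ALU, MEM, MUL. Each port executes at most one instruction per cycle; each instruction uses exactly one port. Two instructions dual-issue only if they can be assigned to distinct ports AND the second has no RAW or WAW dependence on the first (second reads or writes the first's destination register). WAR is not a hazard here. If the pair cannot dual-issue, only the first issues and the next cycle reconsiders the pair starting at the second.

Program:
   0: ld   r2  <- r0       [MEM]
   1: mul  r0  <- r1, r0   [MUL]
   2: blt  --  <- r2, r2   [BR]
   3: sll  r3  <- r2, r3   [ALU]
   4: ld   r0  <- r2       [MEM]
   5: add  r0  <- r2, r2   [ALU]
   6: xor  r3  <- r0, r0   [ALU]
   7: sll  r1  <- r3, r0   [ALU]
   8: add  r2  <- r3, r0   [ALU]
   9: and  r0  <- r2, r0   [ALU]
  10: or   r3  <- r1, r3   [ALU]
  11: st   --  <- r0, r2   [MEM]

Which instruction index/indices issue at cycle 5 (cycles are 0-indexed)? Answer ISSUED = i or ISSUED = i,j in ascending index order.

c0: i0 ld.MEM  no-port MEM/MUL
c1: i1/i2 mul.MUL;blt.BR  dual
c2: i3/i4 sll.ALU;ld.MEM  dual
c3: i5 add.ALU  RAW r0
c4: i6 xor.ALU  RAW r3
c5: i7/i8 sll.ALU;add.ALU  dual
c6: i9/i10 and.ALU;or.ALU  dual
c7: i11 st.MEM  tail

ISSUED = 7,8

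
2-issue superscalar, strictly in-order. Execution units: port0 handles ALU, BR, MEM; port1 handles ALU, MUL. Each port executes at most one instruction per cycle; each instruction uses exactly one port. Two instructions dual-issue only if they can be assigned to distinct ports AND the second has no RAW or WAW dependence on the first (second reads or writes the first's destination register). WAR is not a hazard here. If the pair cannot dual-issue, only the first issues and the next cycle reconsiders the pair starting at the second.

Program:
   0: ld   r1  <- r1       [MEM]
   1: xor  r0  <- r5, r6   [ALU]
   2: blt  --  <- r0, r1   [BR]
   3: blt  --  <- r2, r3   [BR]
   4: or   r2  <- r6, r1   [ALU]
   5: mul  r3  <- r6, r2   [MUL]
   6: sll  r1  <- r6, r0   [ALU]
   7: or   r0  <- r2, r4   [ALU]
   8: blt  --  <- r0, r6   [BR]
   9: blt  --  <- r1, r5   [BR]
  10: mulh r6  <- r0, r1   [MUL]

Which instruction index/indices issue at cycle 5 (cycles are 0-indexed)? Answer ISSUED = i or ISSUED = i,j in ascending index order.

ISSUED = 8

t=0 i0+i1:ld.MEM xor.ALU ; 2-wide
t=1 i2:blt.BR ; no-port BR/BR
t=2 i3+i4:blt.BR or.ALU ; 2-wide
t=3 i5+i6:mul.MUL sll.ALU ; 2-wide
t=4 i7:or.ALU ; RAW r0
t=5 i8:blt.BR ; no-port BR/BR
t=6 i9+i10:blt.BR mulh.MUL ; 2-wide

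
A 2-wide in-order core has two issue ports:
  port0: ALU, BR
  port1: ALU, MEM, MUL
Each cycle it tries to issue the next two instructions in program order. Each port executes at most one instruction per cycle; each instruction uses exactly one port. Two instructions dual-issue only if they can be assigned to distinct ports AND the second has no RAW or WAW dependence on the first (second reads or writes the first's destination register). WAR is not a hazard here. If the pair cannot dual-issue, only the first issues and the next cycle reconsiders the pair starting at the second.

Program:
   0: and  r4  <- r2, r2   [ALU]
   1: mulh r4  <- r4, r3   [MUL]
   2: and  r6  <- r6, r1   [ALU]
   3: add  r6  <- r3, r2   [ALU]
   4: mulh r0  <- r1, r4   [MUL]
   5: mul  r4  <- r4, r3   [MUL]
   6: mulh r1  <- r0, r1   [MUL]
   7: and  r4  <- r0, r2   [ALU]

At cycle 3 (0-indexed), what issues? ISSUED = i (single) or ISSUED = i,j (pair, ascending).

  cy0 -> i0 (and.ALU) RAW+WAW r4
  cy1 -> i1+i2 (mulh.MUL+and.ALU) pair
  cy2 -> i3+i4 (add.ALU+mulh.MUL) pair
  cy3 -> i5 (mul.MUL) no-port MUL/MUL
  cy4 -> i6+i7 (mulh.MUL+and.ALU) pair

ISSUED = 5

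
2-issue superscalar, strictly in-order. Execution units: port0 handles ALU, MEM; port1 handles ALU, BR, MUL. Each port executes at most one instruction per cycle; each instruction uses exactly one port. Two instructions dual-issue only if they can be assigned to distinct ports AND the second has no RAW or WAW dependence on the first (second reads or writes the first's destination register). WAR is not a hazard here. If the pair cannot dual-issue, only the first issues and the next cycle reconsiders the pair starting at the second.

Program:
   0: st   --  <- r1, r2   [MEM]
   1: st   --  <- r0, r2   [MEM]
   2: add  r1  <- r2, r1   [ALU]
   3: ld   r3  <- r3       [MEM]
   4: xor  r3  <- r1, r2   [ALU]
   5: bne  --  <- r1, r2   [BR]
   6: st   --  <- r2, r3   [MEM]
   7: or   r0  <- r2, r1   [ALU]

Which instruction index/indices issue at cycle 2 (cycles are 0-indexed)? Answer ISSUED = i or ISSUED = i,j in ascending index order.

c0: i0 st.MEM  no-port MEM/MEM
c1: i1/i2 st.MEM/add.ALU  2-wide
c2: i3 ld.MEM  WAW r3
c3: i4/i5 xor.ALU/bne.BR  2-wide
c4: i6/i7 st.MEM/or.ALU  2-wide

ISSUED = 3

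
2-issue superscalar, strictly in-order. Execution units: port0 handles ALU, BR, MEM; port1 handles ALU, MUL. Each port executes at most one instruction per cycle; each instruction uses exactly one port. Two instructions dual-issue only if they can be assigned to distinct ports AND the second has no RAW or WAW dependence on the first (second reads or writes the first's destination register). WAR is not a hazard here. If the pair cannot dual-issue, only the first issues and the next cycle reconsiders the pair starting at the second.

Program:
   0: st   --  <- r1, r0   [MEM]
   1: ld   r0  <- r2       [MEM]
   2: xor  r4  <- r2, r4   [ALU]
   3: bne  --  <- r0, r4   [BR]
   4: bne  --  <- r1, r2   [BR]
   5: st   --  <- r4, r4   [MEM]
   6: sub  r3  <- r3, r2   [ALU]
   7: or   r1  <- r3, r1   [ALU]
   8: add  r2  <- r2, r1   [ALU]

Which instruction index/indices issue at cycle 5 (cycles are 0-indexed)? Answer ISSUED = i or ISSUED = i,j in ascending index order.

ISSUED = 7

t=0 i0:st ; no-port MEM/MEM
t=1 i1,i2:ld/xor ; 2-wide
t=2 i3:bne ; no-port BR/BR
t=3 i4:bne ; no-port BR/MEM
t=4 i5,i6:st/sub ; 2-wide
t=5 i7:or ; RAW r1
t=6 i8:add ; tail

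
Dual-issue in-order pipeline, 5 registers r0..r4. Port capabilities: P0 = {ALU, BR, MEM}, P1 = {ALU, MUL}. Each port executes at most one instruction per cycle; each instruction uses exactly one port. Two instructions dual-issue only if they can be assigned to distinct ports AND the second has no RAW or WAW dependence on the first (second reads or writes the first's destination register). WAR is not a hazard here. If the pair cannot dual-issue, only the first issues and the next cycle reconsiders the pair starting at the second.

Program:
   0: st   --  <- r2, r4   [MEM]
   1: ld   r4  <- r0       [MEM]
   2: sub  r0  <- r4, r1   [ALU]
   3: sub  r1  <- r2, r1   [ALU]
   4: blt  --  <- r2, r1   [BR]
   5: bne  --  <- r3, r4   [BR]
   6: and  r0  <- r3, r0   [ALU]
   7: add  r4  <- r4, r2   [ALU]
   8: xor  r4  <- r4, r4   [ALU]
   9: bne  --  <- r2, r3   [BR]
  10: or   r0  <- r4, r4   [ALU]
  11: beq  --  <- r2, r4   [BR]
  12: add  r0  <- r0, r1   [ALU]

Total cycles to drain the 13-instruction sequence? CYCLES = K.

t=0 i0:st ; no-port MEM/MEM
t=1 i1:ld ; RAW r4
t=2 i2,i3:sub;sub ; pair
t=3 i4:blt ; no-port BR/BR
t=4 i5,i6:bne;and ; pair
t=5 i7:add ; RAW+WAW r4
t=6 i8,i9:xor;bne ; pair
t=7 i10,i11:or;beq ; pair
t=8 i12:add ; tail

CYCLES = 9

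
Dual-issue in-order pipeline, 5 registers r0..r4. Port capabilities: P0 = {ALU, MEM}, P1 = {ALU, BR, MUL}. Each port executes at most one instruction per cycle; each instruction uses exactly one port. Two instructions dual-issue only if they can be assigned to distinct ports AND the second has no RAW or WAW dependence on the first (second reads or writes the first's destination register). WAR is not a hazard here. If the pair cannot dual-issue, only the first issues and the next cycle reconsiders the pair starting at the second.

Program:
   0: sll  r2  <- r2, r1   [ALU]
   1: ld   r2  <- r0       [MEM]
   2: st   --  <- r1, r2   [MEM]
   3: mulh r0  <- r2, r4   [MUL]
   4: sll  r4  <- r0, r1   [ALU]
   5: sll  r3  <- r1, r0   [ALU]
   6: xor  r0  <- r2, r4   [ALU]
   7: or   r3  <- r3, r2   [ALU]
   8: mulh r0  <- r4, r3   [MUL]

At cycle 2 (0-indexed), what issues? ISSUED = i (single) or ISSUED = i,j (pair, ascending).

0. sll @i0  | WAW r2
1. ld @i1  | no-port MEM/MEM
2. st+mulh @i2/i3  | dual
3. sll+sll @i4/i5  | dual
4. xor+or @i6/i7  | dual
5. mulh @i8  | tail

ISSUED = 2,3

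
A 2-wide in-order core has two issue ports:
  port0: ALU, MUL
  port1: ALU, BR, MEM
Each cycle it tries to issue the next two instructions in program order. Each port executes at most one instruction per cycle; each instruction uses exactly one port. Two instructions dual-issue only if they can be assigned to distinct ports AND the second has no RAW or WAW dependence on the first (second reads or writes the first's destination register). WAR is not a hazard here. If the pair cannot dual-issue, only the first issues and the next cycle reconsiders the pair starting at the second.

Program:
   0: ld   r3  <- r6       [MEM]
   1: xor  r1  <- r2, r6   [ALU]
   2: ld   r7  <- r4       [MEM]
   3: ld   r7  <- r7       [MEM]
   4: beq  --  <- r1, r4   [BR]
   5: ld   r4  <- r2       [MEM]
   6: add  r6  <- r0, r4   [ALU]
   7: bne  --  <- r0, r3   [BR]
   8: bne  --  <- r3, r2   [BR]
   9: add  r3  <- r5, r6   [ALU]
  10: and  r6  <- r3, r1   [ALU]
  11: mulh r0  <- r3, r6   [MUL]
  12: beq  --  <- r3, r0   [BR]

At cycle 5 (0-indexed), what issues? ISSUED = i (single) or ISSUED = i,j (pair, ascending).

c0: i0+i1 ld+xor  dual
c1: i2 ld  no-port MEM/MEM
c2: i3 ld  no-port MEM/BR
c3: i4 beq  no-port BR/MEM
c4: i5 ld  RAW r4
c5: i6+i7 add+bne  dual
c6: i8+i9 bne+add  dual
c7: i10 and  RAW r6
c8: i11 mulh  RAW r0
c9: i12 beq  tail

ISSUED = 6,7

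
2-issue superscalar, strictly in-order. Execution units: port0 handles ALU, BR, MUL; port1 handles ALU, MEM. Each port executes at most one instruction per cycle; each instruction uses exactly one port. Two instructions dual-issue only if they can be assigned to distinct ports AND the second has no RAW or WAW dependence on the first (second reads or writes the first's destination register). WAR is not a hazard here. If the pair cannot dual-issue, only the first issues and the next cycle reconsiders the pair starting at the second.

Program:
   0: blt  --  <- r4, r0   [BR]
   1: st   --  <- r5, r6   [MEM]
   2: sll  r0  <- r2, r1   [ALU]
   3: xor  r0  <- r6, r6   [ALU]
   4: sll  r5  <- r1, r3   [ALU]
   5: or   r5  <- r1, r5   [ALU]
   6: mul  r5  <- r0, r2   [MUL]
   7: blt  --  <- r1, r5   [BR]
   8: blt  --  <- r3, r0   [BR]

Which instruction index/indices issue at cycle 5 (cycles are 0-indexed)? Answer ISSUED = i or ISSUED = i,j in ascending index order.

t=0 i0+i1:blt.BR st.MEM ; dual
t=1 i2:sll.ALU ; WAW r0
t=2 i3+i4:xor.ALU sll.ALU ; dual
t=3 i5:or.ALU ; WAW r5
t=4 i6:mul.MUL ; no-port MUL/BR
t=5 i7:blt.BR ; no-port BR/BR
t=6 i8:blt.BR ; tail

ISSUED = 7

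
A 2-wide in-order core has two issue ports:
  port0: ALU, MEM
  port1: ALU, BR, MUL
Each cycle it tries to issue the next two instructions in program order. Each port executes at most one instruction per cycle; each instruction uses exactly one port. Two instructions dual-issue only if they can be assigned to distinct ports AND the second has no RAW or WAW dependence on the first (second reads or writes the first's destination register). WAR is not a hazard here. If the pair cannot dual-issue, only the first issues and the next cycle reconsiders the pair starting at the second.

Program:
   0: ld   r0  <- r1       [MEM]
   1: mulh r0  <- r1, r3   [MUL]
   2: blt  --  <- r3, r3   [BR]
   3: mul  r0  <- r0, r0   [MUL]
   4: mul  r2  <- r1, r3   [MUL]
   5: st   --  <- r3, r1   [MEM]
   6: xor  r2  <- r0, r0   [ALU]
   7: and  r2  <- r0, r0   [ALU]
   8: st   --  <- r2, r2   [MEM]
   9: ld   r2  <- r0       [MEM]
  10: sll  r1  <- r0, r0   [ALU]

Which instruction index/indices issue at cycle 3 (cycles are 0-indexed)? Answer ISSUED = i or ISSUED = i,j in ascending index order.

ISSUED = 3

  cy0 -> i0 (ld.MEM) WAW r0
  cy1 -> i1 (mulh.MUL) no-port MUL/BR
  cy2 -> i2 (blt.BR) no-port BR/MUL
  cy3 -> i3 (mul.MUL) no-port MUL/MUL
  cy4 -> i4/i5 (mul.MUL;st.MEM) dual
  cy5 -> i6 (xor.ALU) WAW r2
  cy6 -> i7 (and.ALU) RAW r2
  cy7 -> i8 (st.MEM) no-port MEM/MEM
  cy8 -> i9/i10 (ld.MEM;sll.ALU) dual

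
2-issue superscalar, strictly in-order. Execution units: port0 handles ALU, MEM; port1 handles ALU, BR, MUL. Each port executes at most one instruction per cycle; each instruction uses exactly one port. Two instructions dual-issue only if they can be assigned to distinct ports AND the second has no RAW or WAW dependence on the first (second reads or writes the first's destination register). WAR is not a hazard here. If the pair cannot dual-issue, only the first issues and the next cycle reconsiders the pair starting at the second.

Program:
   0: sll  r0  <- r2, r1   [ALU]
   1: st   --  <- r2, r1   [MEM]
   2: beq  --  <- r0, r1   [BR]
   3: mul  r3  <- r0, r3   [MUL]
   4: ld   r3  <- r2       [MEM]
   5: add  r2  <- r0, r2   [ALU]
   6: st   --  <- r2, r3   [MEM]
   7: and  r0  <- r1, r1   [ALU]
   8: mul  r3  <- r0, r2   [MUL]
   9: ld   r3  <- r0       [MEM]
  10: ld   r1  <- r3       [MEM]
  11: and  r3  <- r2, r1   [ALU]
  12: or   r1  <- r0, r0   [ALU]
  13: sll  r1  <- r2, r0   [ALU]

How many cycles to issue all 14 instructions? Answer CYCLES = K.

  cy0 -> i0&i1 (sll+st) 2-wide
  cy1 -> i2 (beq) no-port BR/MUL
  cy2 -> i3 (mul) WAW r3
  cy3 -> i4&i5 (ld+add) 2-wide
  cy4 -> i6&i7 (st+and) 2-wide
  cy5 -> i8 (mul) WAW r3
  cy6 -> i9 (ld) no-port MEM/MEM
  cy7 -> i10 (ld) RAW r1
  cy8 -> i11&i12 (and+or) 2-wide
  cy9 -> i13 (sll) tail

CYCLES = 10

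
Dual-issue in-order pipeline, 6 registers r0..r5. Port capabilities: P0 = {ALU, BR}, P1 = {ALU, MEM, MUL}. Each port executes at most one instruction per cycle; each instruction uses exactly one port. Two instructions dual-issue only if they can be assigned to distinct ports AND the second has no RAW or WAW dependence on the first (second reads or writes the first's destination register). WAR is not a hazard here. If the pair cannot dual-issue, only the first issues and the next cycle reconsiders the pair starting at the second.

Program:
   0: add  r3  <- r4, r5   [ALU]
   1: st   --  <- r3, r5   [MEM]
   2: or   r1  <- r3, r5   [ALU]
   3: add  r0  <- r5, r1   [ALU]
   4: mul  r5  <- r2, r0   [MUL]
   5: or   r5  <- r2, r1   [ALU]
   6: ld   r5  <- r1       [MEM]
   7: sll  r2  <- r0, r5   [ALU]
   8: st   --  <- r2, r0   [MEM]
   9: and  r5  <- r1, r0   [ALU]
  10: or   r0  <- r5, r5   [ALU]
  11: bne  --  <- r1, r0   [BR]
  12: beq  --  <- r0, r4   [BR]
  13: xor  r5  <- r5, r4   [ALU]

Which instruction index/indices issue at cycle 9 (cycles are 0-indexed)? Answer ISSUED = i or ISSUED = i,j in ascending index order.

ISSUED = 11

#0 head=0: add.ALU i0 RAW r3
#1 head=1: st.MEM+or.ALU i1/i2 dual
#2 head=3: add.ALU i3 RAW r0
#3 head=4: mul.MUL i4 WAW r5
#4 head=5: or.ALU i5 WAW r5
#5 head=6: ld.MEM i6 RAW r5
#6 head=7: sll.ALU i7 RAW r2
#7 head=8: st.MEM+and.ALU i8/i9 dual
#8 head=10: or.ALU i10 RAW r0
#9 head=11: bne.BR i11 no-port BR/BR
#10 head=12: beq.BR+xor.ALU i12/i13 dual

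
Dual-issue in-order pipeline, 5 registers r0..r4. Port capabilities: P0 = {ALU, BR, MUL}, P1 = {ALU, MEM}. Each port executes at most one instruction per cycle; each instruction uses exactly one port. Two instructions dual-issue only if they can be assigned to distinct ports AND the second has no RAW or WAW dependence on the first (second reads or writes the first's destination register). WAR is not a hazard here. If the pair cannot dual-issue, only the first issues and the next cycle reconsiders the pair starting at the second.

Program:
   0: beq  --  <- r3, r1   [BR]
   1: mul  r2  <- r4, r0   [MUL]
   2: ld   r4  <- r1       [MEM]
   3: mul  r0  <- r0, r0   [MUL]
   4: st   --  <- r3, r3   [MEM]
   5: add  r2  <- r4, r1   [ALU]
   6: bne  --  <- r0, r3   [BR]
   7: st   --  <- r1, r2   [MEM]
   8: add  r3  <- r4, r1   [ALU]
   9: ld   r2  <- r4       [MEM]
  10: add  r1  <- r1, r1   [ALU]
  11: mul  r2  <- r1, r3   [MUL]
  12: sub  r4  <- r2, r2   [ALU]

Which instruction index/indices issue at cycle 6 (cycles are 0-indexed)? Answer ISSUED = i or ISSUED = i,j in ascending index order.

ISSUED = 11

0. beq.BR @i0  | no-port BR/MUL
1. mul.MUL/ld.MEM @i1+i2  | pair
2. mul.MUL/st.MEM @i3+i4  | pair
3. add.ALU/bne.BR @i5+i6  | pair
4. st.MEM/add.ALU @i7+i8  | pair
5. ld.MEM/add.ALU @i9+i10  | pair
6. mul.MUL @i11  | RAW r2
7. sub.ALU @i12  | tail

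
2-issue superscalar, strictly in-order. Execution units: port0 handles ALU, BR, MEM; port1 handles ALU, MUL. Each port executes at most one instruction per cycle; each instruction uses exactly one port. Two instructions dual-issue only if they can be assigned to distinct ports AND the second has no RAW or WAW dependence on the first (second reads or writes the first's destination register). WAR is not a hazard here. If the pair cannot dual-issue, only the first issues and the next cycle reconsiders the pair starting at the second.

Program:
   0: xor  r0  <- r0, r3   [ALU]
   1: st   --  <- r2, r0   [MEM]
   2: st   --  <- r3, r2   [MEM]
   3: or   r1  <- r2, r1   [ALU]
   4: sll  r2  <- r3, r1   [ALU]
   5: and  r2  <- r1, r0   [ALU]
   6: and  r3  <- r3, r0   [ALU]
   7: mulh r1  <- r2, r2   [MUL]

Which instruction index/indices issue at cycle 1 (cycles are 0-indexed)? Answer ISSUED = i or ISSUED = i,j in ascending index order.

ISSUED = 1

0. xor @i0  | RAW r0
1. st @i1  | no-port MEM/MEM
2. st/or @i2/i3  | dual
3. sll @i4  | WAW r2
4. and/and @i5/i6  | dual
5. mulh @i7  | tail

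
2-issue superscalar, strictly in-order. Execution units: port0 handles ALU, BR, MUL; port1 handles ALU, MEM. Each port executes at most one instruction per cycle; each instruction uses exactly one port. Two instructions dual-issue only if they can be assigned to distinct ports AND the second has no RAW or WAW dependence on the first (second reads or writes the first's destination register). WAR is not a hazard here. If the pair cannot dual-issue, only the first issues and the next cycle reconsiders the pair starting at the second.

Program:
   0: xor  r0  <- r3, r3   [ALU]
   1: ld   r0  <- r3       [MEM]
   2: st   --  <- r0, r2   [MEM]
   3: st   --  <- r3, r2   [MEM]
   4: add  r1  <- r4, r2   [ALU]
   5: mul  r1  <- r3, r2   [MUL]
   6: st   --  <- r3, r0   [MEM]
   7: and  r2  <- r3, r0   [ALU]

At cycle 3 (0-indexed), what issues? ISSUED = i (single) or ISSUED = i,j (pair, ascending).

t=0 i0:xor.ALU ; WAW r0
t=1 i1:ld.MEM ; no-port MEM/MEM
t=2 i2:st.MEM ; no-port MEM/MEM
t=3 i3/i4:st.MEM;add.ALU ; pair
t=4 i5/i6:mul.MUL;st.MEM ; pair
t=5 i7:and.ALU ; tail

ISSUED = 3,4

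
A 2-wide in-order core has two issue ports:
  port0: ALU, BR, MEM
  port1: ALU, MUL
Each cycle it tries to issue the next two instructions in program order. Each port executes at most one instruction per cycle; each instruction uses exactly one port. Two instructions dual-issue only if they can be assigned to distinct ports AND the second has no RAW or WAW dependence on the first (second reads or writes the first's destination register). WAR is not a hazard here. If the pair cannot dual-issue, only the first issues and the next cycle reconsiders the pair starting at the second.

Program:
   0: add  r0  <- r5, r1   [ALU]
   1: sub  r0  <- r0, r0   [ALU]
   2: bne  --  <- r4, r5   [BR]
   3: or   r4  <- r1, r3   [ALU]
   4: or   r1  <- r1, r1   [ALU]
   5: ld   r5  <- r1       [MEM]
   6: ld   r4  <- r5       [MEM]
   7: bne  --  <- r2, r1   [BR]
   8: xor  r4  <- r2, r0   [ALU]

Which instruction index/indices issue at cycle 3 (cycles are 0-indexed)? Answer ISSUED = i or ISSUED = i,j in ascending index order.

ISSUED = 5

0. add @i0  | RAW+WAW r0
1. sub bne @i1,i2  | dual
2. or or @i3,i4  | dual
3. ld @i5  | no-port MEM/MEM
4. ld @i6  | no-port MEM/BR
5. bne xor @i7,i8  | dual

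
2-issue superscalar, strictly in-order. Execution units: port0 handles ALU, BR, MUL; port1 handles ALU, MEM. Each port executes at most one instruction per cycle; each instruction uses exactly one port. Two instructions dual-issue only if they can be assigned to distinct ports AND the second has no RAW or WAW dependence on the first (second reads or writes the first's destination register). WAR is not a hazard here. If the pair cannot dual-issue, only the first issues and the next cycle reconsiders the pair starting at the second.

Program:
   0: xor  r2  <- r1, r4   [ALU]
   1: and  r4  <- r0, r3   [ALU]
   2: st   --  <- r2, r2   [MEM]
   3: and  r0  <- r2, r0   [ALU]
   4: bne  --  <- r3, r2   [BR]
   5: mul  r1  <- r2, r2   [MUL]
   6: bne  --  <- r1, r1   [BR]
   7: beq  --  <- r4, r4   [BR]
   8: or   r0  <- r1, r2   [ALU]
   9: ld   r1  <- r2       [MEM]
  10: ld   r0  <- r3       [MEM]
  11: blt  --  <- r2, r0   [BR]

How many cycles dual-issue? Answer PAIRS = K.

t=0 i0&i1:xor;and ; pair
t=1 i2&i3:st;and ; pair
t=2 i4:bne ; no-port BR/MUL
t=3 i5:mul ; no-port MUL/BR
t=4 i6:bne ; no-port BR/BR
t=5 i7&i8:beq;or ; pair
t=6 i9:ld ; no-port MEM/MEM
t=7 i10:ld ; RAW r0
t=8 i11:blt ; tail

PAIRS = 3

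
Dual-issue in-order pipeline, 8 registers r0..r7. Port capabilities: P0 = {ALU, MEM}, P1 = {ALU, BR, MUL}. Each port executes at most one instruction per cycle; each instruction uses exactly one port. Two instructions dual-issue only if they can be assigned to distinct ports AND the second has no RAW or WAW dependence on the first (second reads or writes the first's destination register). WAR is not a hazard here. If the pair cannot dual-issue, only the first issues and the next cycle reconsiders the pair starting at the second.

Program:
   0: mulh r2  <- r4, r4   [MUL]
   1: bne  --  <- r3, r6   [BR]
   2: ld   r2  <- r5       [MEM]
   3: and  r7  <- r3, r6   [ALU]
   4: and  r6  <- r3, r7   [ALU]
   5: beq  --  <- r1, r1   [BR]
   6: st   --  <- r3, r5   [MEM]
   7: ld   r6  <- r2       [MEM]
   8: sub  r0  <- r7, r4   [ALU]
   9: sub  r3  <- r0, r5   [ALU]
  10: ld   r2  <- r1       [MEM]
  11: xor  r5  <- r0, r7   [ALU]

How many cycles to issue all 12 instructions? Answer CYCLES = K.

CYCLES = 8

[0] i0  mulh  -- no-port MUL/BR
[1] i1/i2  bne+ld  -- pair
[2] i3  and  -- RAW r7
[3] i4/i5  and+beq  -- pair
[4] i6  st  -- no-port MEM/MEM
[5] i7/i8  ld+sub  -- pair
[6] i9/i10  sub+ld  -- pair
[7] i11  xor  -- tail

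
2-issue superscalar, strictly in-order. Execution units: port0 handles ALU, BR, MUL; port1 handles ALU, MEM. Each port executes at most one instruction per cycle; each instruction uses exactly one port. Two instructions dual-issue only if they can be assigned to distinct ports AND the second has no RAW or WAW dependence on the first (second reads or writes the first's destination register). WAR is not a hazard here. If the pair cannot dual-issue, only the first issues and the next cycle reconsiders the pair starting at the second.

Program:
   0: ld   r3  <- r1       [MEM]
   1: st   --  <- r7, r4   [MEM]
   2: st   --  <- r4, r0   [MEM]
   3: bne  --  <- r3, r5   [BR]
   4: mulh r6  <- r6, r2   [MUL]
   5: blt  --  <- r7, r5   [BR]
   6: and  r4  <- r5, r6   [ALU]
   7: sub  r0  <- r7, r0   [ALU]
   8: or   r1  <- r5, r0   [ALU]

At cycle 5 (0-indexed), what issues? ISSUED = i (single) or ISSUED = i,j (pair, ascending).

ISSUED = 7

t=0 i0:ld ; no-port MEM/MEM
t=1 i1:st ; no-port MEM/MEM
t=2 i2+i3:st;bne ; dual
t=3 i4:mulh ; no-port MUL/BR
t=4 i5+i6:blt;and ; dual
t=5 i7:sub ; RAW r0
t=6 i8:or ; tail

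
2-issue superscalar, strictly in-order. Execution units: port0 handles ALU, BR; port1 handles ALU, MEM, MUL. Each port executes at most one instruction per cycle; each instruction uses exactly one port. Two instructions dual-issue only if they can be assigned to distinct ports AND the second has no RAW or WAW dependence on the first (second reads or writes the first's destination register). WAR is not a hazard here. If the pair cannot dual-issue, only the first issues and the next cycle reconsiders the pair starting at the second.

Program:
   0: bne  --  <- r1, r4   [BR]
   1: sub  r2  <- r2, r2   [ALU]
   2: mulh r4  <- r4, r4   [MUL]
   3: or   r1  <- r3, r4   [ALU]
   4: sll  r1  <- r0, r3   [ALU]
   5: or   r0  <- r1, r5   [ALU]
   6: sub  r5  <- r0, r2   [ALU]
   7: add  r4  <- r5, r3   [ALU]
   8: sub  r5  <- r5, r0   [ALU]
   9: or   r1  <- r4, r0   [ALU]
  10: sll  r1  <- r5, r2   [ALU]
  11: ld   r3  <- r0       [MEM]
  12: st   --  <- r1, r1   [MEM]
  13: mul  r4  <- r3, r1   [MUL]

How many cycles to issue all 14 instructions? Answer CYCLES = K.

CYCLES = 11

  cy0 -> i0,i1 (bne.BR sub.ALU) dual
  cy1 -> i2 (mulh.MUL) RAW r4
  cy2 -> i3 (or.ALU) WAW r1
  cy3 -> i4 (sll.ALU) RAW r1
  cy4 -> i5 (or.ALU) RAW r0
  cy5 -> i6 (sub.ALU) RAW r5
  cy6 -> i7,i8 (add.ALU sub.ALU) dual
  cy7 -> i9 (or.ALU) WAW r1
  cy8 -> i10,i11 (sll.ALU ld.MEM) dual
  cy9 -> i12 (st.MEM) no-port MEM/MUL
  cy10 -> i13 (mul.MUL) tail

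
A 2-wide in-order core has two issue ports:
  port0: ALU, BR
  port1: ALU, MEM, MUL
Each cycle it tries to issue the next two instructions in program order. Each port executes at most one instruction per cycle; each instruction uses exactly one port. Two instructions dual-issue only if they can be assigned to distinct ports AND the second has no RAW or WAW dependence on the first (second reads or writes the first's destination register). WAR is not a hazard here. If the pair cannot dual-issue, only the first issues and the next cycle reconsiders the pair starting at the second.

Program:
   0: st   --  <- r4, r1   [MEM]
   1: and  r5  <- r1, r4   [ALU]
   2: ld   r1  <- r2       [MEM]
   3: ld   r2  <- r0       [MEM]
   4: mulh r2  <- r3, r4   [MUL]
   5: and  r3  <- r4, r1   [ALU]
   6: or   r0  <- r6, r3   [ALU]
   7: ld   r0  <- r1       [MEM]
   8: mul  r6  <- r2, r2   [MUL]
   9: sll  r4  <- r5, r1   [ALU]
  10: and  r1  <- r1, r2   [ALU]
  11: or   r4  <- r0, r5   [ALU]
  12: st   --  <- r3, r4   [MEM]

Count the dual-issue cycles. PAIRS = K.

t=0 i0&i1:st.MEM/and.ALU ; dual
t=1 i2:ld.MEM ; no-port MEM/MEM
t=2 i3:ld.MEM ; no-port MEM/MUL
t=3 i4&i5:mulh.MUL/and.ALU ; dual
t=4 i6:or.ALU ; WAW r0
t=5 i7:ld.MEM ; no-port MEM/MUL
t=6 i8&i9:mul.MUL/sll.ALU ; dual
t=7 i10&i11:and.ALU/or.ALU ; dual
t=8 i12:st.MEM ; tail

PAIRS = 4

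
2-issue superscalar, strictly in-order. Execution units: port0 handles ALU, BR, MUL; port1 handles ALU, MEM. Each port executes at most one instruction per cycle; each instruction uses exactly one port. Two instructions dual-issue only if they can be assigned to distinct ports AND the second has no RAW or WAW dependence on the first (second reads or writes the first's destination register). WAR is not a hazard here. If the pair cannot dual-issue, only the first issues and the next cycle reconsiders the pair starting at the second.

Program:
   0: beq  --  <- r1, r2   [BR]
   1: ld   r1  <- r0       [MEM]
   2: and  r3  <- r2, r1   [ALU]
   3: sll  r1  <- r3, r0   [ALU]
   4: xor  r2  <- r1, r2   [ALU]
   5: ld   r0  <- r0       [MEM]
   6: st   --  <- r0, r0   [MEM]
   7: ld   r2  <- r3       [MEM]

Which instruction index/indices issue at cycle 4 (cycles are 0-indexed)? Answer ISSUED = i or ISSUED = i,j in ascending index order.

c0: i0+i1 beq.BR ld.MEM  2-wide
c1: i2 and.ALU  RAW r3
c2: i3 sll.ALU  RAW r1
c3: i4+i5 xor.ALU ld.MEM  2-wide
c4: i6 st.MEM  no-port MEM/MEM
c5: i7 ld.MEM  tail

ISSUED = 6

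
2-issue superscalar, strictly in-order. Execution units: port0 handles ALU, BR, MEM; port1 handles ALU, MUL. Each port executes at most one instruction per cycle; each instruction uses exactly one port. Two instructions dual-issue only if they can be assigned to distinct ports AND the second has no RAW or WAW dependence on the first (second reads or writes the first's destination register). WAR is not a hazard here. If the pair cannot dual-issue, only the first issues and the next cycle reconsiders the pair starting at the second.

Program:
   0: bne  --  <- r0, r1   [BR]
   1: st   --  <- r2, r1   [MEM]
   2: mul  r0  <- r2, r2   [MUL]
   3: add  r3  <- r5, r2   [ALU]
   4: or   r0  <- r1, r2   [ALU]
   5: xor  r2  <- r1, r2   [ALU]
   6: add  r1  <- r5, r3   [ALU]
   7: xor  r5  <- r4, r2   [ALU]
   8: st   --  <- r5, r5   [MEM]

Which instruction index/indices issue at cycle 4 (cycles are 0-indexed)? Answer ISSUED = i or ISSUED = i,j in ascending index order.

  cy0 -> i0 (bne.BR) no-port BR/MEM
  cy1 -> i1,i2 (st.MEM+mul.MUL) dual
  cy2 -> i3,i4 (add.ALU+or.ALU) dual
  cy3 -> i5,i6 (xor.ALU+add.ALU) dual
  cy4 -> i7 (xor.ALU) RAW r5
  cy5 -> i8 (st.MEM) tail

ISSUED = 7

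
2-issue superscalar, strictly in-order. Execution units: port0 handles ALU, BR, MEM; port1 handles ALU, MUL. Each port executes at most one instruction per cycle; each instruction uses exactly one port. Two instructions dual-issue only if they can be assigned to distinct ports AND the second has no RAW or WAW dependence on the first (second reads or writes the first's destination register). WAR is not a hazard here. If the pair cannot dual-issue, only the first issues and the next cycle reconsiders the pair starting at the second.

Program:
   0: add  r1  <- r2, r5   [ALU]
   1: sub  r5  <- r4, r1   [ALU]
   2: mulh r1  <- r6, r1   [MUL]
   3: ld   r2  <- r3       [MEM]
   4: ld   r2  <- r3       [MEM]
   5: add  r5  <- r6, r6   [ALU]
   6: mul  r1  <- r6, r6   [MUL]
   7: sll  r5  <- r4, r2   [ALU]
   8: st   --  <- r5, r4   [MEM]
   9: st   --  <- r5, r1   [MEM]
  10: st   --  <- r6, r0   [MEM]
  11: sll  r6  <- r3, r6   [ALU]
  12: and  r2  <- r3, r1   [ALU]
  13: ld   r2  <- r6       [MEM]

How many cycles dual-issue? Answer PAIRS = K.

[0] i0  add.ALU  -- RAW r1
[1] i1+i2  sub.ALU mulh.MUL  -- pair
[2] i3  ld.MEM  -- no-port MEM/MEM
[3] i4+i5  ld.MEM add.ALU  -- pair
[4] i6+i7  mul.MUL sll.ALU  -- pair
[5] i8  st.MEM  -- no-port MEM/MEM
[6] i9  st.MEM  -- no-port MEM/MEM
[7] i10+i11  st.MEM sll.ALU  -- pair
[8] i12  and.ALU  -- WAW r2
[9] i13  ld.MEM  -- tail

PAIRS = 4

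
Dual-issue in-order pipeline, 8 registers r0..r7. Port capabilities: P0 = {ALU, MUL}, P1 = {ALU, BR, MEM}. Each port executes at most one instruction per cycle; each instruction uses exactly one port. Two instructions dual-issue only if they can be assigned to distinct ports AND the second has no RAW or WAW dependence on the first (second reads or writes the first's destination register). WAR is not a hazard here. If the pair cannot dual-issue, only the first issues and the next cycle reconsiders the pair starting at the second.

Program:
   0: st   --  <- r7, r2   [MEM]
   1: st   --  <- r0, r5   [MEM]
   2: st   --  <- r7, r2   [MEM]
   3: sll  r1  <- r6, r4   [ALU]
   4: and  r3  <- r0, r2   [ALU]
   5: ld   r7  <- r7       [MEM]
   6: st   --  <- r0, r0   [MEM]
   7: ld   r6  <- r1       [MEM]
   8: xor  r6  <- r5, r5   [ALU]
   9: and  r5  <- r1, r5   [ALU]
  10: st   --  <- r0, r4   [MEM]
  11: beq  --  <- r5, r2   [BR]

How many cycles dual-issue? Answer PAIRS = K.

[0] i0  st  -- no-port MEM/MEM
[1] i1  st  -- no-port MEM/MEM
[2] i2,i3  st/sll  -- pair
[3] i4,i5  and/ld  -- pair
[4] i6  st  -- no-port MEM/MEM
[5] i7  ld  -- WAW r6
[6] i8,i9  xor/and  -- pair
[7] i10  st  -- no-port MEM/BR
[8] i11  beq  -- tail

PAIRS = 3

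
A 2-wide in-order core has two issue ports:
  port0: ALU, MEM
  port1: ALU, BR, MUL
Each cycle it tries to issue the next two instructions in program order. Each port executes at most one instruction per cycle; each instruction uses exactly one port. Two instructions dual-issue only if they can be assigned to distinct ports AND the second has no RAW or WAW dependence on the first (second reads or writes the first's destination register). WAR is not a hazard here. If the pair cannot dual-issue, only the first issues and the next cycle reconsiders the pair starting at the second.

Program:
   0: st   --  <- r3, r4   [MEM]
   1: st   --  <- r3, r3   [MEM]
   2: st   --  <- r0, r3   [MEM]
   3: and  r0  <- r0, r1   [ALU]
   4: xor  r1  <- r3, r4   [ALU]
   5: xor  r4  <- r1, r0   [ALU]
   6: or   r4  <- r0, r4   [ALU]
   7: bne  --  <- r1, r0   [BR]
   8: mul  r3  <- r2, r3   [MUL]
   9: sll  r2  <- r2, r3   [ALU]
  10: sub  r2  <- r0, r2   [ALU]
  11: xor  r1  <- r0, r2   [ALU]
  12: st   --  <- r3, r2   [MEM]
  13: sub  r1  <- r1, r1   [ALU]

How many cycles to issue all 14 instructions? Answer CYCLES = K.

t=0 i0:st.MEM ; no-port MEM/MEM
t=1 i1:st.MEM ; no-port MEM/MEM
t=2 i2+i3:st.MEM;and.ALU ; 2-wide
t=3 i4:xor.ALU ; RAW r1
t=4 i5:xor.ALU ; RAW+WAW r4
t=5 i6+i7:or.ALU;bne.BR ; 2-wide
t=6 i8:mul.MUL ; RAW r3
t=7 i9:sll.ALU ; RAW+WAW r2
t=8 i10:sub.ALU ; RAW r2
t=9 i11+i12:xor.ALU;st.MEM ; 2-wide
t=10 i13:sub.ALU ; tail

CYCLES = 11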